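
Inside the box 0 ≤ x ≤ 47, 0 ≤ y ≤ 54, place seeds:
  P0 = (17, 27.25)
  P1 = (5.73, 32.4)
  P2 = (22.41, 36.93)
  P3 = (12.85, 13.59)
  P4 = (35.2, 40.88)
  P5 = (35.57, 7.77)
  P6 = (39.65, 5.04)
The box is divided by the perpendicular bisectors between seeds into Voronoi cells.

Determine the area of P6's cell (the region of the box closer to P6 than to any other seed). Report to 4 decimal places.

Area of P6's cell: 139.7547

1. box [0,47]×[0,54]: [(0, 0) (47, 0) (47, 54) (0, 54)]
2. ⊥bis P6·P0 via (28.325,16.145): [(12.4936, 0) (47, 0) (47, 35.19)]  |A|=607.139
3. ⊥bis P6·P1 via (22.69,18.72): [(12.4936, 0) (47, 0) (47, 35.19)]  |A|=607.139
4. ⊥bis P6·P2 via (31.03,20.985): [(35.3735, 23.3331) (12.4936, 0) (47, 0) (47, 29.6185)]  |A|=574.7507
5. ⊥bis P6·P3 via (26.25,9.315): [(35.3735, 23.3331) (28.4791, 16.3022) (23.2782, 0) (47, 0) (47, 29.6185)]  |A|=486.8445
6. ⊥bis P6·P4 via (37.425,22.96): [(34.6725, 22.6182) (28.4791, 16.3022) (23.2782, 0) (47, 0) (47, 24.1489)]  |A|=451.1781
7. ⊥bis P6·P5 via (37.61,6.405): [(33.3243, 0) (47, 0) (47, 20.4384)]  |A|=139.7547
8. canonical 3-gon: [(33.3243, 0) (47, 0) (47, 20.4384)]
9. shoelace: 139.7547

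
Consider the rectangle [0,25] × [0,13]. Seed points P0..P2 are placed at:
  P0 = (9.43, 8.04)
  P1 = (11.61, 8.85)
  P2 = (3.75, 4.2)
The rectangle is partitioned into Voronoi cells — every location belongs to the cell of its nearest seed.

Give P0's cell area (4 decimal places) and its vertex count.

1. box [0,25]×[0,13]: [(0, 0) (25, 0) (25, 13) (0, 13)]
2. ⊥bis P0·P1 via (10.52,8.445): [(0, 0) (13.6578, 0) (8.8275, 13) (0, 13)]  |A|=146.1549
3. ⊥bis P0·P2 via (6.59,6.12): [(10.7275, 0) (13.6578, 0) (8.8275, 13) (1.9387, 13)]  |A|=63.8246
4. canonical 4-gon: [(10.7275, 0) (13.6578, 0) (8.8275, 13) (1.9387, 13)]
5. shoelace: 63.8246

Area of P0's cell: 63.8246 (4 vertices)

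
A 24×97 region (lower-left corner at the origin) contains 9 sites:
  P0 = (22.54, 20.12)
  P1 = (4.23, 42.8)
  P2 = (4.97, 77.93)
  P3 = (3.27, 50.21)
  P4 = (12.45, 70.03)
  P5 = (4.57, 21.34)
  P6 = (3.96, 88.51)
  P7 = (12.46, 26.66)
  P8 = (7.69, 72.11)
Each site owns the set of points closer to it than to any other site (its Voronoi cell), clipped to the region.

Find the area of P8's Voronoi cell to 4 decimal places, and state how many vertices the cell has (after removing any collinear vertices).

1. box [0,24]×[0,97]: [(0, 0) (24, 0) (24, 97) (0, 97)]
2. ⊥bis P8·P0 via (15.115,46.115): [(0, 41.7977) (24, 48.6528) (24, 97) (0, 97)]  |A|=1242.5938
3. ⊥bis P8·P1 via (5.96,57.455): [(0, 58.1586) (24, 55.3254) (24, 97) (0, 97)]  |A|=966.1923
4. ⊥bis P8·P2 via (6.33,75.02): [(0, 72.0616) (0, 58.1586) (24, 55.3254) (24, 83.2781)]  |A|=502.2698
5. ⊥bis P8·P3 via (5.48,61.16): [(0, 72.0616) (0, 62.266) (24, 57.4222) (24, 83.2781)]  |A|=427.8193
6. ⊥bis P8·P4 via (10.07,71.07): [(13.1988, 78.2302) (0, 72.0616) (0, 62.266) (5.7185, 61.1119)]  |A|=117.908
7. ⊥bis P8·P5 via (6.13,46.725): [(13.1988, 78.2302) (0, 72.0616) (0, 62.266) (5.7185, 61.1119)]  |A|=117.908
8. ⊥bis P8·P6 via (5.825,80.31): [(13.1988, 78.2302) (0, 72.0616) (0, 62.266) (5.7185, 61.1119)]  |A|=117.908
9. ⊥bis P8·P7 via (10.075,49.385): [(13.1988, 78.2302) (0, 72.0616) (0, 62.266) (5.7185, 61.1119)]  |A|=117.908
10. canonical 4-gon: [(13.1988, 78.2302) (0, 72.0616) (0, 62.266) (5.7185, 61.1119)]
11. shoelace: 117.908

Area of P8's cell: 117.9080 (4 vertices)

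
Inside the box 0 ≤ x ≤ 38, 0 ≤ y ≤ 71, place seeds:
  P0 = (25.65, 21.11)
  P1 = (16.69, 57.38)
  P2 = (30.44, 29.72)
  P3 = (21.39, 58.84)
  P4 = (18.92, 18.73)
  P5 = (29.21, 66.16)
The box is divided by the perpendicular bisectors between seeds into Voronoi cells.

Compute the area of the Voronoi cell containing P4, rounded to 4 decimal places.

1. box [0,38]×[0,71]: [(0, 0) (38, 0) (38, 71) (0, 71)]
2. ⊥bis P4·P0 via (22.285,19.92): [(0, 0) (29.3295, 0) (4.221, 71) (0, 71)]  |A|=1191.045
3. ⊥bis P4·P1 via (17.805,38.055): [(0, 37.0277) (0, 0) (29.3295, 0) (15.9104, 37.9457)]  |A|=851.0269
4. ⊥bis P4·P2 via (24.68,24.225): [(11.8159, 37.7094) (0, 37.0277) (0, 0) (29.3295, 0) (18.455, 30.7502)]  |A|=835.9955
5. ⊥bis P4·P3 via (20.155,38.785): [(11.8159, 37.7094) (0, 37.0277) (0, 0) (29.3295, 0) (18.455, 30.7502)]  |A|=835.9955
6. ⊥bis P4·P5 via (24.065,42.445): [(11.8159, 37.7094) (0, 37.0277) (0, 0) (29.3295, 0) (18.455, 30.7502)]  |A|=835.9955
7. canonical 5-gon: [(11.8159, 37.7094) (0, 37.0277) (0, 0) (29.3295, 0) (18.455, 30.7502)]
8. shoelace: 835.9955

Area of P4's cell: 835.9955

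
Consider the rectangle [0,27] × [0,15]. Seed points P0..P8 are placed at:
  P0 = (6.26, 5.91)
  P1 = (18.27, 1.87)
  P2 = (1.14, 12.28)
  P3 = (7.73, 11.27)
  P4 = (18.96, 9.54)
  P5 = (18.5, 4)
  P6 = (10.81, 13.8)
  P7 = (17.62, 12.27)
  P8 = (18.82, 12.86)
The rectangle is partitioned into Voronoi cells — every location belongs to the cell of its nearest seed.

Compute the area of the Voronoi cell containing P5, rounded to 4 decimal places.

1. box [0,27]×[0,15]: [(0, 0) (27, 0) (27, 15) (0, 15)]
2. ⊥bis P5·P0 via (12.38,4.955): [(11.6068, 0) (27, 0) (27, 15) (13.9475, 15)]  |A|=213.343
3. ⊥bis P5·P1 via (18.385,2.935): [(12.1695, 3.6062) (27, 2.0047) (27, 15) (13.9475, 15)]  |A|=170.7222
4. ⊥bis P5·P2 via (9.82,8.14): [(12.1695, 3.6062) (27, 2.0047) (27, 15) (13.9475, 15)]  |A|=170.7222
5. ⊥bis P5·P3 via (13.115,7.635): [(12.7029, 7.0246) (12.1695, 3.6062) (27, 2.0047) (27, 15) (18.0865, 15)]  |A|=154.2168
6. ⊥bis P5·P4 via (18.73,6.77): [(12.8601, 7.2574) (12.7029, 7.0246) (12.1695, 3.6062) (27, 2.0047) (27, 6.0833)]  |A|=56.6696
7. ⊥bis P5·P6 via (14.655,8.9): [(12.8601, 7.2574) (12.7029, 7.0246) (12.1695, 3.6062) (27, 2.0047) (27, 6.0833)]  |A|=56.6696
8. ⊥bis P5·P7 via (18.06,8.135): [(12.8601, 7.2574) (12.7029, 7.0246) (12.1695, 3.6062) (27, 2.0047) (27, 6.0833)]  |A|=56.6696
9. ⊥bis P5·P8 via (18.66,8.43): [(12.8601, 7.2574) (12.7029, 7.0246) (12.1695, 3.6062) (27, 2.0047) (27, 6.0833)]  |A|=56.6696
10. canonical 5-gon: [(12.8601, 7.2574) (12.7029, 7.0246) (12.1695, 3.6062) (27, 2.0047) (27, 6.0833)]
11. shoelace: 56.6696

Area of P5's cell: 56.6696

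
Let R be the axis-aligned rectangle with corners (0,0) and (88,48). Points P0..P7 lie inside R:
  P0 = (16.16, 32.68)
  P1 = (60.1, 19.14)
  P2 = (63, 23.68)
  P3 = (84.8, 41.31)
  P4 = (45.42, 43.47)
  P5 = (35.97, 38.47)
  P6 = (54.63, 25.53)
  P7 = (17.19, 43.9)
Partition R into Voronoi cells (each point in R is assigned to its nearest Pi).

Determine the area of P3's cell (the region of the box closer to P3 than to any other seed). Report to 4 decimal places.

Area of P3's cell: 429.2182

1. box [0,88]×[0,48]: [(0, 0) (88, 0) (88, 48) (0, 48)]
2. ⊥bis P3·P0 via (50.48,36.995): [(55.1313, 0) (88, 0) (88, 48) (49.0964, 48)]  |A|=1722.5356
3. ⊥bis P3·P1 via (72.45,30.225): [(88, 12.9005) (88, 48) (56.4957, 48)]  |A|=552.8936
4. ⊥bis P3·P2 via (73.9,32.495): [(88, 15.0599) (88, 48) (61.3609, 48)]  |A|=438.7473
5. ⊥bis P3·P4 via (65.11,42.39): [(65.16, 43.3022) (88, 15.0599) (88, 48) (65.4177, 48)]  |A|=429.2182
6. ⊥bis P3·P5 via (60.385,39.89): [(65.16, 43.3022) (88, 15.0599) (88, 48) (65.4177, 48)]  |A|=429.2182
7. ⊥bis P3·P6 via (69.715,33.42): [(65.16, 43.3022) (88, 15.0599) (88, 48) (65.4177, 48)]  |A|=429.2182
8. ⊥bis P3·P7 via (50.995,42.605): [(65.16, 43.3022) (88, 15.0599) (88, 48) (65.4177, 48)]  |A|=429.2182
9. canonical 4-gon: [(65.16, 43.3022) (88, 15.0599) (88, 48) (65.4177, 48)]
10. shoelace: 429.2182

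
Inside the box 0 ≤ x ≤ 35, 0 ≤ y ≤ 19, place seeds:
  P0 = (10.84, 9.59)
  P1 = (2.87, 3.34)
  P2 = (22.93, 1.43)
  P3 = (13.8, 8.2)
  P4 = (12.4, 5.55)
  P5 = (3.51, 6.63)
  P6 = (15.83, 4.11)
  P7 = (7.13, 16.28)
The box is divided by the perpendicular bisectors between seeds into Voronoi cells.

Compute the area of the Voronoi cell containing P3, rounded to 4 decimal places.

Area of P3's cell: 117.0892

1. box [0,35]×[0,19]: [(0, 0) (35, 0) (35, 19) (0, 19)]
2. ⊥bis P3·P0 via (12.32,8.895): [(8.143, 0) (35, 0) (35, 19) (17.0653, 19)]  |A|=425.522
3. ⊥bis P3·P1 via (8.335,5.77): [(9.5594, 3.0163) (10.9006, 0) (35, 0) (35, 19) (17.0653, 19)]  |A|=421.363
4. ⊥bis P3·P2 via (18.365,4.815): [(9.5594, 3.0163) (10.9006, 0) (14.7946, 0) (28.8833, 19) (17.0653, 19)]  |A|=171.3036
5. ⊥bis P3·P4 via (13.1,6.875): [(11.715, 7.6067) (17.9806, 4.2966) (28.8833, 19) (17.0653, 19)]  |A|=131.4309
6. ⊥bis P3·P5 via (8.655,7.415): [(11.715, 7.6067) (17.9806, 4.2966) (28.8833, 19) (17.0653, 19)]  |A|=131.4309
7. ⊥bis P3·P6 via (14.815,6.155): [(11.715, 7.6067) (14.6334, 6.0649) (22.0047, 9.7235) (28.8833, 19) (17.0653, 19)]  |A|=118.7906
8. ⊥bis P3·P7 via (10.465,12.24): [(16.0595, 16.8582) (11.715, 7.6067) (14.6334, 6.0649) (22.0047, 9.7235) (28.8833, 19) (18.654, 19)]  |A|=117.0892
9. canonical 6-gon: [(16.0595, 16.8582) (11.715, 7.6067) (14.6334, 6.0649) (22.0047, 9.7235) (28.8833, 19) (18.654, 19)]
10. shoelace: 117.0892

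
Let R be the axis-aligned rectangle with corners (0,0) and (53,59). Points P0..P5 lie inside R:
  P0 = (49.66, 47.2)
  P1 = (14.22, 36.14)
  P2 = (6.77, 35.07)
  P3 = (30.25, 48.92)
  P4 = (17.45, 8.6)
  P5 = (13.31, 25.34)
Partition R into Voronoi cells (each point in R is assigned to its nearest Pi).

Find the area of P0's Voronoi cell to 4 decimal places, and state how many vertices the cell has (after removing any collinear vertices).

Area of P0's cell: 566.8332 (5 vertices)

1. box [0,53]×[0,59]: [(0, 0) (53, 0) (53, 59) (0, 59)]
2. ⊥bis P0·P1 via (31.94,41.67): [(44.9442, 0) (53, 0) (53, 59) (26.5317, 59)]  |A|=1018.4595
3. ⊥bis P0·P2 via (28.215,41.135): [(44.9442, 0) (53, 0) (53, 59) (26.5317, 59)]  |A|=1018.4595
4. ⊥bis P0·P3 via (39.955,48.06): [(37.7414, 23.0802) (44.9442, 0) (53, 0) (53, 59) (40.9244, 59)]  |A|=759.9677
5. ⊥bis P0·P4 via (33.555,27.9): [(37.8509, 24.3153) (53, 11.674) (53, 59) (40.9244, 59)]  |A|=567.8923
6. ⊥bis P0·P5 via (31.485,36.27): [(37.9566, 25.5086) (39.5037, 22.9361) (53, 11.674) (53, 59) (40.9244, 59)]  |A|=566.8332
7. canonical 5-gon: [(37.9566, 25.5086) (39.5037, 22.9361) (53, 11.674) (53, 59) (40.9244, 59)]
8. shoelace: 566.8332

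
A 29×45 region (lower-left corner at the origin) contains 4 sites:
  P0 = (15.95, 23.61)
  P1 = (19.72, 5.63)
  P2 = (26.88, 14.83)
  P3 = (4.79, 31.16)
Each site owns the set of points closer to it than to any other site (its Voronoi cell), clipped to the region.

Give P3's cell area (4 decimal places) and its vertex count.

Area of P3's cell: 367.1038 (3 vertices)

1. box [0,29]×[0,45]: [(0, 0) (29, 0) (29, 45) (0, 45)]
2. ⊥bis P3·P0 via (10.37,27.385): [(0, 12.0566) (22.287, 45) (0, 45)]  |A|=367.1038
3. ⊥bis P3·P1 via (12.255,18.395): [(0, 12.0566) (22.287, 45) (0, 45)]  |A|=367.1038
4. ⊥bis P3·P2 via (15.835,22.995): [(0, 12.0566) (22.287, 45) (0, 45)]  |A|=367.1038
5. canonical 3-gon: [(0, 12.0566) (22.287, 45) (0, 45)]
6. shoelace: 367.1038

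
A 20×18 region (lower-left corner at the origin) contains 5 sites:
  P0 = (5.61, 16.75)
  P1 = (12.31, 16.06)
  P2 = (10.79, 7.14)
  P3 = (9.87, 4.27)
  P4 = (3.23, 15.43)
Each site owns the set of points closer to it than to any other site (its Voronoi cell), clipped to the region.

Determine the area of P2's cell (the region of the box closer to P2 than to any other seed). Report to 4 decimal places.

Area of P2's cell: 92.9345

1. box [0,20]×[0,18]: [(0, 0) (20, 0) (20, 18) (0, 18)]
2. ⊥bis P2·P0 via (8.2,11.945): [(0, 7.525) (0, 0) (20, 0) (20, 18) (19.4333, 18)]  |A|=258.2182
3. ⊥bis P2·P1 via (11.55,11.6): [(8.5184, 12.1166) (0, 7.525) (0, 0) (20, 0) (20, 10.1601)]  |A|=211.5437
4. ⊥bis P2·P3 via (10.33,5.705): [(8.5184, 12.1166) (1.735, 8.4602) (20, 2.6052) (20, 10.1601)]  |A|=96.6217
5. ⊥bis P2·P4 via (7.01,11.285): [(8.5184, 12.1166) (7.0598, 11.3304) (3.3461, 7.9437) (20, 2.6052) (20, 10.1601)]  |A|=92.9345
6. canonical 5-gon: [(8.5184, 12.1166) (7.0598, 11.3304) (3.3461, 7.9437) (20, 2.6052) (20, 10.1601)]
7. shoelace: 92.9345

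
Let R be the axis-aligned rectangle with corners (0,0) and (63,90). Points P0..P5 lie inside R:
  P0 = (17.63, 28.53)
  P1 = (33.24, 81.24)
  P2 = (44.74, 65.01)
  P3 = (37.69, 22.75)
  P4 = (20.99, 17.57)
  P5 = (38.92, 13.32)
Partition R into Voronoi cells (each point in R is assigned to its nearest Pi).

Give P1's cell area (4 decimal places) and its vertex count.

1. box [0,63]×[0,90]: [(0, 0) (63, 0) (63, 90) (0, 90)]
2. ⊥bis P1·P0 via (25.435,54.885): [(0, 62.4175) (63, 43.7602) (63, 90) (0, 90)]  |A|=2325.402
3. ⊥bis P1·P2 via (38.99,73.125): [(0, 62.4175) (16.8401, 57.4304) (62.8058, 90) (0, 90)]  |A|=1255.0259
4. ⊥bis P1·P3 via (35.465,51.995): [(0, 62.4175) (16.8401, 57.4304) (62.8058, 90) (0, 90)]  |A|=1255.0259
5. ⊥bis P1·P4 via (27.115,49.405): [(0, 62.4175) (16.8401, 57.4304) (62.8058, 90) (0, 90)]  |A|=1255.0259
6. ⊥bis P1·P5 via (36.08,47.28): [(0, 62.4175) (16.8401, 57.4304) (62.8058, 90) (0, 90)]  |A|=1255.0259
7. canonical 4-gon: [(0, 62.4175) (16.8401, 57.4304) (62.8058, 90) (0, 90)]
8. shoelace: 1255.0259

Area of P1's cell: 1255.0259 (4 vertices)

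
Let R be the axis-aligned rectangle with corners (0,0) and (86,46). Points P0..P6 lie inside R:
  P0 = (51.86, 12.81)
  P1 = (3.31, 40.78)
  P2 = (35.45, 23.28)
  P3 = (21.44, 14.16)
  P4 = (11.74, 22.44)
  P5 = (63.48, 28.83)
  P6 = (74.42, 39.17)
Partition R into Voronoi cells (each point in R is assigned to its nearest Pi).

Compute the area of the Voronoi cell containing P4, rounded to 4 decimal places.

Area of P4's cell: 487.9961

1. box [0,86]×[0,46]: [(0, 0) (86, 0) (86, 46) (0, 46)]
2. ⊥bis P4·P0 via (31.8,17.625): [(0, 0) (27.5695, 0) (38.6108, 46) (0, 46)]  |A|=1522.1474
3. ⊥bis P4·P1 via (7.525,31.61): [(0, 28.1511) (0, 0) (27.5695, 0) (38.5835, 45.8861)]  |A|=1175.6119
4. ⊥bis P4·P2 via (23.595,22.86): [(23.0325, 38.738) (0, 28.1511) (0, 0) (24.4049, 0)]  |A|=796.8936
5. ⊥bis P4·P3 via (16.59,18.3): [(23.471, 26.361) (23.0325, 38.738) (0, 28.1511) (0, 0) (0.969, 0)]  |A|=487.9961
6. ⊥bis P4·P5 via (37.61,25.635): [(23.471, 26.361) (23.0325, 38.738) (0, 28.1511) (0, 0) (0.969, 0)]  |A|=487.9961
7. ⊥bis P4·P6 via (43.08,30.805): [(23.471, 26.361) (23.0325, 38.738) (0, 28.1511) (0, 0) (0.969, 0)]  |A|=487.9961
8. canonical 5-gon: [(23.471, 26.361) (23.0325, 38.738) (0, 28.1511) (0, 0) (0.969, 0)]
9. shoelace: 487.9961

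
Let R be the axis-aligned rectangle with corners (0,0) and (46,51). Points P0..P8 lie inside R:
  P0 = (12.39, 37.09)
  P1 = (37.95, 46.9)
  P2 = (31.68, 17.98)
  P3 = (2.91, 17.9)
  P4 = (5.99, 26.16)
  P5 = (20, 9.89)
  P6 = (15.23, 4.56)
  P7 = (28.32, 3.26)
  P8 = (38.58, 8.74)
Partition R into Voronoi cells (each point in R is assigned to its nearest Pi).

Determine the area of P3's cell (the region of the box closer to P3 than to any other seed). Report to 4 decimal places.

Area of P3's cell: 159.6146

1. box [0,46]×[0,51]: [(0, 0) (46, 0) (46, 51) (0, 51)]
2. ⊥bis P3·P0 via (7.65,27.495): [(0, 31.2742) (0, 0) (46, 0) (46, 8.5498)]  |A|=915.9514
3. ⊥bis P3·P1 via (20.43,32.4): [(36.1362, 13.4226) (0, 31.2742) (0, 0) (46, 0) (46, 1.5044)]  |A|=881.2039
4. ⊥bis P3·P2 via (17.295,17.94): [(17.2817, 22.7369) (0, 31.2742) (0, 0) (17.3449, 0)]  |A|=467.4191
5. ⊥bis P3·P4 via (4.45,22.03): [(17.2969, 17.2396) (0, 23.6893) (0, 0) (17.3449, 0)]  |A|=354.386
6. ⊥bis P3·P5 via (11.455,13.895): [(13.6585, 18.5963) (0, 23.6893) (0, 0) (4.9425, 0)]  |A|=207.7362
7. ⊥bis P3·P6 via (9.07,11.23): [(11.0729, 13.0798) (13.6585, 18.5963) (0, 23.6893) (0, 2.8535)]  |A|=159.6146
8. ⊥bis P3·P7 via (15.615,10.58): [(11.0729, 13.0798) (13.6585, 18.5963) (0, 23.6893) (0, 2.8535)]  |A|=159.6146
9. ⊥bis P3·P8 via (20.745,13.32): [(11.0729, 13.0798) (13.6585, 18.5963) (0, 23.6893) (0, 2.8535)]  |A|=159.6146
10. canonical 4-gon: [(11.0729, 13.0798) (13.6585, 18.5963) (0, 23.6893) (0, 2.8535)]
11. shoelace: 159.6146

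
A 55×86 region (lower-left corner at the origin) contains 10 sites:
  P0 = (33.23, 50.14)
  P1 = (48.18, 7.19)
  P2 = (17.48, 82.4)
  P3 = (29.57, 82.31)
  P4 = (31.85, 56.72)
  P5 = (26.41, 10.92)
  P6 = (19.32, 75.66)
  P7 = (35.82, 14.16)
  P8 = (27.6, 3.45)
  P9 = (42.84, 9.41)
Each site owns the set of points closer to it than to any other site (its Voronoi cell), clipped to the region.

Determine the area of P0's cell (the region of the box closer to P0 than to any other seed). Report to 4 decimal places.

1. box [0,55]×[0,86]: [(0, 0) (55, 0) (55, 86) (0, 86)]
2. ⊥bis P0·P1 via (40.705,28.665): [(0, 14.4964) (55, 33.6408) (55, 86) (0, 86)]  |A|=3406.2262
3. ⊥bis P0·P2 via (25.355,66.27): [(0, 53.8912) (0, 14.4964) (55, 33.6408) (55, 80.7433)]  |A|=2378.674
4. ⊥bis P0·P3 via (31.4,66.225): [(23.3981, 65.3146) (0, 53.8912) (0, 14.4964) (55, 33.6408) (55, 68.91)]  |A|=2191.6967
5. ⊥bis P0·P4 via (32.54,53.43): [(0, 46.6055) (0, 14.4964) (55, 33.6408) (55, 58.1405)]  |A|=1556.74
6. ⊥bis P0·P5 via (29.82,30.53): [(0, 46.6055) (0, 35.7154) (40.6517, 28.6465) (55, 33.6408) (55, 58.1405)]  |A|=1125.4457
7. ⊥bis P0·P6 via (26.275,62.9): [(0, 46.6055) (0, 35.7154) (40.6517, 28.6465) (55, 33.6408) (55, 58.1405)]  |A|=1125.4457
8. ⊥bis P0·P7 via (34.525,32.15): [(0, 46.6055) (0, 35.7154) (24.6088, 31.4362) (54.9388, 33.6195) (55, 33.6408) (55, 58.1405)]  |A|=1065.6263
9. ⊥bis P0·P8 via (30.415,26.795): [(0, 46.6055) (0, 35.7154) (24.6088, 31.4362) (54.9388, 33.6195) (55, 33.6408) (55, 58.1405)]  |A|=1065.6263
10. ⊥bis P0·P9 via (38.035,29.775): [(0, 46.6055) (0, 35.7154) (24.6088, 31.4362) (54.0613, 33.5563) (55, 33.7778) (55, 58.1405)]  |A|=1065.5546
11. canonical 6-gon: [(0, 46.6055) (0, 35.7154) (24.6088, 31.4362) (54.0613, 33.5563) (55, 33.7778) (55, 58.1405)]
12. shoelace: 1065.5546

Area of P0's cell: 1065.5546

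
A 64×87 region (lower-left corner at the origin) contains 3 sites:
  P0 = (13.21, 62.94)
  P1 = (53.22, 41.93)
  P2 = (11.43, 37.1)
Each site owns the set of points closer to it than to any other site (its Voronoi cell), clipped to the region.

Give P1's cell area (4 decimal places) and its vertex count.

1. box [0,64]×[0,87]: [(0, 0) (64, 0) (64, 87) (0, 87)]
2. ⊥bis P1·P0 via (33.215,52.435): [(5.6804, 0) (64, 0) (64, 87) (51.3657, 87)]  |A|=3086.4934
3. ⊥bis P1·P2 via (32.325,39.515): [(31.2617, 48.7152) (36.8921, 0) (64, 0) (64, 87) (51.3657, 87)]  |A|=2326.2523
4. canonical 5-gon: [(31.2617, 48.7152) (36.8921, 0) (64, 0) (64, 87) (51.3657, 87)]
5. shoelace: 2326.2523

Area of P1's cell: 2326.2523 (5 vertices)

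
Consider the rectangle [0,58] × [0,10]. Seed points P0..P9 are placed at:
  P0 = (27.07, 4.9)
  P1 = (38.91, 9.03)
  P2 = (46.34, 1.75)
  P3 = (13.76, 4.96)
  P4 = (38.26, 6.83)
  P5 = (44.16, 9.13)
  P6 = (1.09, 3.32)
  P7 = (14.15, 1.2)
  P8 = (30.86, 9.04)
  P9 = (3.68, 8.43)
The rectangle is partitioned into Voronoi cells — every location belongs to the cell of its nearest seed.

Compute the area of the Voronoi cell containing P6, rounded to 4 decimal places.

Area of P6's cell: 38.8304

1. box [0,58]×[0,10]: [(0, 0) (58, 0) (58, 10) (0, 10)]
2. ⊥bis P6·P0 via (14.08,4.11): [(0, 0) (14.33, 0) (13.7218, 10) (0, 10)]  |A|=140.2587
3. ⊥bis P6·P1 via (20,6.175): [(0, 0) (14.33, 0) (13.7218, 10) (0, 10)]  |A|=140.2587
4. ⊥bis P6·P2 via (23.715,2.535): [(0, 0) (14.33, 0) (13.7218, 10) (0, 10)]  |A|=140.2587
5. ⊥bis P6·P3 via (7.425,4.14): [(0, 0) (7.9609, 0) (6.6665, 10) (0, 10)]  |A|=73.1368
6. ⊥bis P6·P4 via (19.675,5.075): [(0, 0) (7.9609, 0) (6.6665, 10) (0, 10)]  |A|=73.1368
7. ⊥bis P6·P5 via (22.625,6.225): [(0, 0) (7.9609, 0) (6.6665, 10) (0, 10)]  |A|=73.1368
8. ⊥bis P6·P7 via (7.62,2.26): [(0, 0) (7.2531, 0) (7.6469, 2.4257) (6.6665, 10) (0, 10)]  |A|=72.2784
9. ⊥bis P6·P8 via (15.975,6.18): [(0, 0) (7.2531, 0) (7.6469, 2.4257) (6.6665, 10) (0, 10)]  |A|=72.2784
10. ⊥bis P6·P9 via (2.385,5.875): [(0, 7.0838) (0, 0) (7.2531, 0) (7.6469, 2.4257) (7.5385, 3.2629)]  |A|=38.8304
11. canonical 5-gon: [(0, 7.0838) (0, 0) (7.2531, 0) (7.6469, 2.4257) (7.5385, 3.2629)]
12. shoelace: 38.8304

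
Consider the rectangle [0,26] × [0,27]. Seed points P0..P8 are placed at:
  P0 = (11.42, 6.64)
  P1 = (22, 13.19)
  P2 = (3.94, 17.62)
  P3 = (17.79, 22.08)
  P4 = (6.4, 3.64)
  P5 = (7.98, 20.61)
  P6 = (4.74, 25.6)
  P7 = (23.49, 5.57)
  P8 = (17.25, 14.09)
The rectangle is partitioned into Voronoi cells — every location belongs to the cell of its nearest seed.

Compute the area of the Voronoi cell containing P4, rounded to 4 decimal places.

1. box [0,26]×[0,27]: [(0, 0) (26, 0) (26, 27) (0, 27)]
2. ⊥bis P4·P0 via (8.91,5.14): [(0, 20.0494) (0, 0) (11.9817, 0)]  |A|=120.1131
3. ⊥bis P4·P1 via (14.2,8.415): [(0, 20.0494) (0, 0) (11.9817, 0)]  |A|=120.1131
4. ⊥bis P4·P2 via (5.17,10.63): [(5.5854, 10.7031) (0, 9.7203) (0, 0) (11.9817, 0)]  |A|=91.2667
5. ⊥bis P4·P3 via (12.095,12.86): [(5.5854, 10.7031) (0, 9.7203) (0, 0) (11.9817, 0)]  |A|=91.2667
6. ⊥bis P4·P5 via (7.19,12.125): [(5.5854, 10.7031) (0, 9.7203) (0, 0) (11.9817, 0)]  |A|=91.2667
7. ⊥bis P4·P6 via (5.57,14.62): [(5.5854, 10.7031) (0, 9.7203) (0, 0) (11.9817, 0)]  |A|=91.2667
8. ⊥bis P4·P7 via (14.945,4.605): [(5.5854, 10.7031) (0, 9.7203) (0, 0) (11.9817, 0)]  |A|=91.2667
9. ⊥bis P4·P8 via (11.825,8.865): [(5.5854, 10.7031) (0, 9.7203) (0, 0) (11.9817, 0)]  |A|=91.2667
10. canonical 4-gon: [(5.5854, 10.7031) (0, 9.7203) (0, 0) (11.9817, 0)]
11. shoelace: 91.2667

Area of P4's cell: 91.2667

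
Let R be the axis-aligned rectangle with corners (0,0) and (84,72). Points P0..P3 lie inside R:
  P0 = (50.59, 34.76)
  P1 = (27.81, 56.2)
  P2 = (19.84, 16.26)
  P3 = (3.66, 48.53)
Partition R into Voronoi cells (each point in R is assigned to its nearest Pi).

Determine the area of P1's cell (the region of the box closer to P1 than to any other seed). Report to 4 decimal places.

Area of P1's cell: 1152.7280

1. box [0,84]×[0,72]: [(0, 0) (84, 0) (84, 72) (0, 72)]
2. ⊥bis P1·P0 via (39.2,45.48): [(0, 3.83) (64.16, 72) (0, 72)]  |A|=2186.8936
3. ⊥bis P1·P2 via (23.825,36.23): [(0, 40.9843) (29.4396, 35.1096) (64.16, 72) (0, 72)]  |A|=1639.9898
4. ⊥bis P1·P3 via (15.735,52.365): [(20.6588, 36.8618) (29.4396, 35.1096) (64.16, 72) (9.499, 72)]  |A|=1152.728
5. canonical 4-gon: [(20.6588, 36.8618) (29.4396, 35.1096) (64.16, 72) (9.499, 72)]
6. shoelace: 1152.728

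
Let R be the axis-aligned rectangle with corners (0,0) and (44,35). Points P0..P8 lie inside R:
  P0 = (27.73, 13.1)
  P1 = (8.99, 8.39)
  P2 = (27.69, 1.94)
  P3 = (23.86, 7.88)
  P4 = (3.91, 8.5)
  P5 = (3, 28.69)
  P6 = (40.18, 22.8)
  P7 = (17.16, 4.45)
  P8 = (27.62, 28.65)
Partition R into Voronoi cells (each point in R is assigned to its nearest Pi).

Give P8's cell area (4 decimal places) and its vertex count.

1. box [0,44]×[0,35]: [(0, 0) (44, 0) (44, 35) (0, 35)]
2. ⊥bis P8·P0 via (27.675,20.875): [(0, 20.6792) (44, 20.9905) (44, 35) (0, 35)]  |A|=623.2664
3. ⊥bis P8·P1 via (18.305,18.52): [(15.835, 20.7912) (44, 20.9905) (44, 35) (0.3831, 35)]  |A|=507.1596
4. ⊥bis P8·P2 via (27.655,15.295): [(15.835, 20.7912) (44, 20.9905) (44, 35) (0.3831, 35)]  |A|=507.1596
5. ⊥bis P8·P3 via (25.74,18.265): [(15.835, 20.7912) (44, 20.9905) (44, 35) (0.3831, 35)]  |A|=507.1596
6. ⊥bis P8·P4 via (15.765,18.575): [(6.8953, 29.0117) (15.835, 20.7912) (44, 20.9905) (44, 35) (1.8062, 35)]  |A|=502.8988
7. ⊥bis P8·P5 via (15.31,28.67): [(15.298, 21.2851) (15.835, 20.7912) (44, 20.9905) (44, 35) (15.3203, 35)]  |A|=404.7285
8. ⊥bis P8·P6 via (33.9,25.725): [(15.298, 21.2851) (15.835, 20.7912) (31.6542, 20.9031) (38.22, 35) (15.3203, 35)]  |A|=277.5087
9. ⊥bis P8·P7 via (22.39,16.55): [(15.298, 21.2851) (15.835, 20.7912) (31.6542, 20.9031) (38.22, 35) (15.3203, 35)]  |A|=277.5087
10. canonical 5-gon: [(15.298, 21.2851) (15.835, 20.7912) (31.6542, 20.9031) (38.22, 35) (15.3203, 35)]
11. shoelace: 277.5087

Area of P8's cell: 277.5087 (5 vertices)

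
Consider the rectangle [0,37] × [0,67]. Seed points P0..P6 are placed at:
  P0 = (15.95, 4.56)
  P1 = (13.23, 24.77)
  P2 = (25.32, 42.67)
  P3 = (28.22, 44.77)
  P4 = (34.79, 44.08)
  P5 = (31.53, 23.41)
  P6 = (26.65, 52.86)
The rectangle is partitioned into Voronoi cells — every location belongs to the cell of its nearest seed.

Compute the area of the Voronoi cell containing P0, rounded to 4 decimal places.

1. box [0,37]×[0,67]: [(0, 0) (37, 0) (37, 67) (0, 67)]
2. ⊥bis P0·P1 via (14.59,14.665): [(0, 12.7014) (0, 0) (37, 0) (37, 17.6811)]  |A|=562.0757
3. ⊥bis P0·P2 via (20.635,23.615): [(0, 12.7014) (0, 0) (37, 0) (37, 17.6811)]  |A|=562.0757
4. ⊥bis P0·P3 via (22.085,24.665): [(0, 12.7014) (0, 0) (37, 0) (37, 17.6811)]  |A|=562.0757
5. ⊥bis P0·P4 via (25.37,24.32): [(0, 12.7014) (0, 0) (37, 0) (37, 17.6811)]  |A|=562.0757
6. ⊥bis P0·P5 via (23.74,13.985): [(21.7512, 15.6288) (0, 12.7014) (0, 0) (37, 0) (37, 3.0253)]  |A|=450.3338
7. ⊥bis P0·P6 via (21.3,28.71): [(21.7512, 15.6288) (0, 12.7014) (0, 0) (37, 0) (37, 3.0253)]  |A|=450.3338
8. canonical 5-gon: [(21.7512, 15.6288) (0, 12.7014) (0, 0) (37, 0) (37, 3.0253)]
9. shoelace: 450.3338

Area of P0's cell: 450.3338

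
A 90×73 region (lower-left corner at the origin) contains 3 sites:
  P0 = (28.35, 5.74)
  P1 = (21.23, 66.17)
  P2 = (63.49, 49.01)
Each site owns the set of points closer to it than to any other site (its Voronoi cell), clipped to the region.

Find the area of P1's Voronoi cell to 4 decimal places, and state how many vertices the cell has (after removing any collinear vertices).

Area of P1's cell: 1553.8353 (4 vertices)

1. box [0,90]×[0,73]: [(0, 0) (90, 0) (90, 73) (0, 73)]
2. ⊥bis P1·P0 via (24.79,35.955): [(0, 33.0342) (90, 43.6382) (90, 73) (0, 73)]  |A|=3119.7431
3. ⊥bis P1·P2 via (42.36,57.59): [(0, 33.0342) (34.0164, 37.0421) (48.6173, 73) (0, 73)]  |A|=1553.8353
4. canonical 4-gon: [(0, 33.0342) (34.0164, 37.0421) (48.6173, 73) (0, 73)]
5. shoelace: 1553.8353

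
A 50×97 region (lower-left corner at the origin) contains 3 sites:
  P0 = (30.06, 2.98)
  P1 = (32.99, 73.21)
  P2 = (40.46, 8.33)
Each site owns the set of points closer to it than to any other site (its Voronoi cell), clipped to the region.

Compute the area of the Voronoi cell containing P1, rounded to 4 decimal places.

Area of P1's cell: 2852.7679

1. box [0,50]×[0,97]: [(0, 0) (50, 0) (50, 97) (0, 97)]
2. ⊥bis P1·P0 via (31.525,38.095): [(0, 39.4102) (50, 37.3242) (50, 97) (0, 97)]  |A|=2931.6388
3. ⊥bis P1·P2 via (36.725,40.77): [(0, 39.4102) (18.288, 38.6472) (50, 42.2984) (50, 97) (0, 97)]  |A|=2852.7679
4. canonical 5-gon: [(0, 39.4102) (18.288, 38.6472) (50, 42.2984) (50, 97) (0, 97)]
5. shoelace: 2852.7679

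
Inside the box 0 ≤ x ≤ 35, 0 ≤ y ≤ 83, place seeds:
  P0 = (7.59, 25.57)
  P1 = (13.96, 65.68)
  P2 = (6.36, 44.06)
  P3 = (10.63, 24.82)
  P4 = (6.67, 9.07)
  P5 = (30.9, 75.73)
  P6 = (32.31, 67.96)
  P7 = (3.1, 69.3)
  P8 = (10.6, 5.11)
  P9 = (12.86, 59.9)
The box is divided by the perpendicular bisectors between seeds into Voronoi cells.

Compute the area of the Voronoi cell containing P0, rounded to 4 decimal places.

Area of P0's cell: 160.7972

1. box [0,35]×[0,83]: [(0, 0) (35, 0) (35, 83) (0, 83)]
2. ⊥bis P0·P1 via (10.775,45.625): [(0, 47.3362) (0, 0) (35, 0) (35, 41.7777)]  |A|=1559.4943
3. ⊥bis P0·P2 via (6.975,34.815): [(0, 34.351) (0, 0) (35, 0) (35, 36.6793)]  |A|=1243.0302
4. ⊥bis P0·P3 via (9.11,25.195): [(11.5586, 35.1199) (0, 34.351) (0, 0) (2.8941, 0)]  |A|=249.3452
5. ⊥bis P0·P4 via (7.13,17.32): [(7.1667, 17.318) (11.5586, 35.1199) (0, 34.351) (0, 17.7176)]  |A|=160.7972
6. ⊥bis P0·P5 via (19.245,50.65): [(7.1667, 17.318) (11.5586, 35.1199) (0, 34.351) (0, 17.7176)]  |A|=160.7972
7. ⊥bis P0·P6 via (19.95,46.765): [(7.1667, 17.318) (11.5586, 35.1199) (0, 34.351) (0, 17.7176)]  |A|=160.7972
8. ⊥bis P0·P7 via (5.345,47.435): [(7.1667, 17.318) (11.5586, 35.1199) (0, 34.351) (0, 17.7176)]  |A|=160.7972
9. ⊥bis P0·P8 via (9.095,15.34): [(7.1667, 17.318) (11.5586, 35.1199) (0, 34.351) (0, 17.7176)]  |A|=160.7972
10. ⊥bis P0·P9 via (10.225,42.735): [(7.1667, 17.318) (11.5586, 35.1199) (0, 34.351) (0, 17.7176)]  |A|=160.7972
11. canonical 4-gon: [(7.1667, 17.318) (11.5586, 35.1199) (0, 34.351) (0, 17.7176)]
12. shoelace: 160.7972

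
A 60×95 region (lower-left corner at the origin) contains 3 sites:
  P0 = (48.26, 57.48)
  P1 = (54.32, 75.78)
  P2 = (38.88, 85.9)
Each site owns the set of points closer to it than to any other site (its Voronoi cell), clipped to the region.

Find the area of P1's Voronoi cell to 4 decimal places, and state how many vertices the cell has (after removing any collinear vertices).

Area of P1's cell: 366.5046 (4 vertices)

1. box [0,60]×[0,95]: [(0, 0) (60, 0) (60, 95) (0, 95)]
2. ⊥bis P1·P0 via (51.29,66.63): [(0, 83.6146) (60, 63.7457) (60, 95) (0, 95)]  |A|=1279.1921
3. ⊥bis P1·P2 via (46.6,80.84): [(39.7836, 70.4403) (60, 63.7457) (60, 95) (55.881, 95)]  |A|=366.5046
4. canonical 4-gon: [(39.7836, 70.4403) (60, 63.7457) (60, 95) (55.881, 95)]
5. shoelace: 366.5046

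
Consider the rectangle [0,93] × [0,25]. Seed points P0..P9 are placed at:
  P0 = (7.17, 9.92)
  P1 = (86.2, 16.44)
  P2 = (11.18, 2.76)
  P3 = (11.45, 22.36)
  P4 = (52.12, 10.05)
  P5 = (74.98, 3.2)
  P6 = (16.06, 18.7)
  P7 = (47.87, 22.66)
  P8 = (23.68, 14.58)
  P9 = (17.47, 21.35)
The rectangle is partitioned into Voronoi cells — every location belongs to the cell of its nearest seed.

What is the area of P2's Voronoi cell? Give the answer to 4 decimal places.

1. box [0,93]×[0,25]: [(0, 0) (93, 0) (93, 25) (0, 25)]
2. ⊥bis P2·P0 via (9.175,6.34): [(0, 1.2015) (0, 0) (93, 0) (93, 25) (42.4931, 25)]  |A|=1819.3637
3. ⊥bis P2·P1 via (48.69,9.6): [(0, 1.2015) (0, 0) (50.4406, 0) (45.8818, 25) (42.4931, 25)]  |A|=698.3932
4. ⊥bis P2·P3 via (11.315,12.56): [(20.0658, 12.4395) (0, 1.2015) (0, 0) (50.4406, 0) (48.243, 12.0513)]  |A|=495.1404
5. ⊥bis P2·P4 via (31.65,6.405): [(30.6013, 12.2943) (20.0658, 12.4395) (0, 1.2015) (0, 0) (32.7905, 0)]  |A|=280.6071
6. ⊥bis P2·P5 via (43.08,2.98): [(30.6013, 12.2943) (20.0658, 12.4395) (0, 1.2015) (0, 0) (32.7905, 0)]  |A|=280.6071
7. ⊥bis P2·P6 via (13.62,10.73): [(31.875, 5.1413) (15.8141, 10.0583) (0, 1.2015) (0, 0) (32.7905, 0)]  |A|=213.4442
8. ⊥bis P2·P7 via (29.525,12.71): [(31.875, 5.1413) (15.8141, 10.0583) (0, 1.2015) (0, 0) (32.7905, 0)]  |A|=213.4442
9. ⊥bis P2·P8 via (17.43,8.67): [(16.2408, 9.9277) (15.8141, 10.0583) (0, 1.2015) (0, 0) (25.6284, 0)]  |A|=139.8934
10. ⊥bis P2·P9 via (14.325,12.055): [(16.2408, 9.9277) (15.8141, 10.0583) (0, 1.2015) (0, 0) (25.6284, 0)]  |A|=139.8934
11. canonical 5-gon: [(16.2408, 9.9277) (15.8141, 10.0583) (0, 1.2015) (0, 0) (25.6284, 0)]
12. shoelace: 139.8934

Area of P2's cell: 139.8934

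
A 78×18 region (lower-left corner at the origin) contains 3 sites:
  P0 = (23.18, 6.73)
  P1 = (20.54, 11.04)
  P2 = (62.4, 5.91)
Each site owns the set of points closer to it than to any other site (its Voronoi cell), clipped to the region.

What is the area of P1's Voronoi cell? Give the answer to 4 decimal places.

1. box [0,78]×[0,18]: [(0, 0) (78, 0) (78, 18) (0, 18)]
2. ⊥bis P1·P0 via (21.86,8.885): [(0, 0) (7.3546, 0) (36.7409, 18) (0, 18)]  |A|=396.8594
3. ⊥bis P1·P2 via (41.47,8.475): [(0, 0) (7.3546, 0) (36.7409, 18) (0, 18)]  |A|=396.8594
4. canonical 4-gon: [(0, 0) (7.3546, 0) (36.7409, 18) (0, 18)]
5. shoelace: 396.8594

Area of P1's cell: 396.8594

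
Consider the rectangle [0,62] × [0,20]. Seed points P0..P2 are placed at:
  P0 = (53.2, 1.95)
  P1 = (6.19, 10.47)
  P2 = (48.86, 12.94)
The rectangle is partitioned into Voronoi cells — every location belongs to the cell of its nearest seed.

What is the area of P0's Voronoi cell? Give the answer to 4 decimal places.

1. box [0,62]×[0,20]: [(0, 0) (62, 0) (62, 20) (0, 20)]
2. ⊥bis P0·P1 via (29.695,6.21): [(28.5695, 0) (62, 0) (62, 20) (32.1943, 20)]  |A|=632.3622
3. ⊥bis P0·P2 via (51.03,7.445): [(32.1773, 0) (62, 0) (62, 11.7771)]  |A|=175.6123
4. canonical 3-gon: [(32.1773, 0) (62, 0) (62, 11.7771)]
5. shoelace: 175.6123

Area of P0's cell: 175.6123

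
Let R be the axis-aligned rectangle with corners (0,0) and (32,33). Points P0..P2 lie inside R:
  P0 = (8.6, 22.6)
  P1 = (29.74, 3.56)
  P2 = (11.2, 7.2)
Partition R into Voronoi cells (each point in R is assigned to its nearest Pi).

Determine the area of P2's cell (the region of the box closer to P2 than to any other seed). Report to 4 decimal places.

Area of P2's cell: 316.2944

1. box [0,32]×[0,33]: [(0, 0) (32, 0) (32, 33) (0, 33)]
2. ⊥bis P2·P0 via (9.9,14.9): [(0, 13.2286) (0, 0) (32, 0) (32, 18.6312)]  |A|=509.7558
3. ⊥bis P2·P1 via (20.47,5.38): [(22.7655, 17.0721) (0, 13.2286) (0, 0) (19.4137, 0)]  |A|=316.2944
4. canonical 4-gon: [(22.7655, 17.0721) (0, 13.2286) (0, 0) (19.4137, 0)]
5. shoelace: 316.2944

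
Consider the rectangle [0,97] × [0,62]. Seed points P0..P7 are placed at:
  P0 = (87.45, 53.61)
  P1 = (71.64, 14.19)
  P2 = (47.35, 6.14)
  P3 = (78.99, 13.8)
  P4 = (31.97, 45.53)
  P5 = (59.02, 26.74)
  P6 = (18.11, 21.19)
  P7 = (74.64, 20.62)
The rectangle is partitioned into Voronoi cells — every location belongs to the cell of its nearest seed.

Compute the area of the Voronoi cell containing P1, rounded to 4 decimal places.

1. box [0,97]×[0,62]: [(0, 0) (97, 0) (97, 62) (0, 62)]
2. ⊥bis P1·P0 via (79.545,33.9): [(0, 0) (97, 0) (97, 26.8994) (9.4816, 62) (0, 62)]  |A|=4478.0263
3. ⊥bis P1·P2 via (59.495,10.165): [(62.8638, 0) (97, 0) (97, 26.8994) (47.3496, 46.8125)]  |A|=1466.783
4. ⊥bis P1·P3 via (75.315,13.995): [(62.8638, 0) (74.5724, 0) (76.4373, 35.1464) (47.3496, 46.8125)]  |A|=796.0967
5. ⊥bis P1·P4 via (51.805,29.86): [(52.6242, 30.8969) (62.8638, 0) (74.5724, 0) (76.4373, 35.1464) (60.9033, 41.3766)]  |A|=702.5757
6. ⊥bis P1·P5 via (65.33,20.465): [(58.3932, 13.4895) (62.8638, 0) (74.5724, 0) (76.2405, 31.4363)]  |A|=344.5294
7. ⊥bis P1·P6 via (44.875,17.69): [(58.3932, 13.4895) (62.8638, 0) (74.5724, 0) (76.2405, 31.4363)]  |A|=344.5294
8. ⊥bis P1·P7 via (73.14,17.405): [(65.7266, 20.8638) (58.3932, 13.4895) (62.8638, 0) (74.5724, 0) (75.439, 16.3324)]  |A|=269.3657
9. canonical 5-gon: [(65.7266, 20.8638) (58.3932, 13.4895) (62.8638, 0) (74.5724, 0) (75.439, 16.3324)]
10. shoelace: 269.3657

Area of P1's cell: 269.3657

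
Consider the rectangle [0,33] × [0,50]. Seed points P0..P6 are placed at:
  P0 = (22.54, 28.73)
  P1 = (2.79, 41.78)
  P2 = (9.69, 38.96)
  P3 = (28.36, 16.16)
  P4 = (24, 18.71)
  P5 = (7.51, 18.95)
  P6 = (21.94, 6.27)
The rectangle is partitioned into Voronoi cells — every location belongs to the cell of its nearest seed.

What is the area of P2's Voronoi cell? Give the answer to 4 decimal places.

1. box [0,33]×[0,50]: [(0, 0) (33, 0) (33, 50) (0, 50)]
2. ⊥bis P2·P0 via (16.115,33.845): [(0, 13.6028) (28.9761, 50) (0, 50)]  |A|=527.3252
3. ⊥bis P2·P1 via (6.24,40.37): [(0, 25.1019) (0, 13.6028) (28.9761, 50) (10.1757, 50)]  |A|=400.647
4. ⊥bis P2·P3 via (19.025,27.56): [(0, 25.1019) (0, 13.6028) (28.9761, 50) (10.1757, 50)]  |A|=400.647
5. ⊥bis P2·P4 via (16.845,28.835): [(0, 25.1019) (0, 16.9312) (6.0578, 21.212) (28.9761, 50) (10.1757, 50)]  |A|=390.5657
6. ⊥bis P2·P5 via (8.6,28.955): [(1.8742, 29.6877) (11.933, 28.5919) (28.9761, 50) (10.1757, 50)]  |A|=307.947
7. ⊥bis P2·P6 via (15.815,22.615): [(1.8742, 29.6877) (11.933, 28.5919) (28.9761, 50) (10.1757, 50)]  |A|=307.947
8. canonical 4-gon: [(1.8742, 29.6877) (11.933, 28.5919) (28.9761, 50) (10.1757, 50)]
9. shoelace: 307.947

Area of P2's cell: 307.9470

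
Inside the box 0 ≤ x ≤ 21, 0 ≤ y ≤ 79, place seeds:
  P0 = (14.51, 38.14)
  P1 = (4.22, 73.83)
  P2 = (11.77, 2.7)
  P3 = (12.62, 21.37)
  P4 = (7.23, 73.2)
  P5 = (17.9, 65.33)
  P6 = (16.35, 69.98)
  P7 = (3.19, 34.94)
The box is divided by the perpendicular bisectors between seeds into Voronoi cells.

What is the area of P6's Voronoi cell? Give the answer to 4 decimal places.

Area of P6's cell: 103.5665

1. box [0,21]×[0,79]: [(0, 0) (21, 0) (21, 79) (0, 79)]
2. ⊥bis P6·P0 via (15.43,54.06): [(0, 54.9517) (21, 53.7381) (21, 79) (0, 79)]  |A|=517.7571
3. ⊥bis P6·P1 via (10.285,71.905): [(4.8158, 54.6734) (21, 53.7381) (21, 79) (12.5369, 79)]  |A|=307.3611
4. ⊥bis P6·P2 via (14.06,36.34): [(4.8158, 54.6734) (21, 53.7381) (21, 79) (12.5369, 79)]  |A|=307.3611
5. ⊥bis P6·P3 via (14.485,45.675): [(4.8158, 54.6734) (21, 53.7381) (21, 79) (12.5369, 79)]  |A|=307.3611
6. ⊥bis P6·P4 via (11.79,71.59): [(5.7972, 54.6167) (21, 53.7381) (21, 79) (14.4063, 79)]  |A|=272.4142
7. ⊥bis P6·P5 via (17.125,67.655): [(9.5037, 65.1146) (21, 68.9467) (21, 79) (14.4063, 79)]  |A|=103.5665
8. ⊥bis P6·P7 via (9.77,52.46): [(9.5037, 65.1146) (21, 68.9467) (21, 79) (14.4063, 79)]  |A|=103.5665
9. canonical 4-gon: [(9.5037, 65.1146) (21, 68.9467) (21, 79) (14.4063, 79)]
10. shoelace: 103.5665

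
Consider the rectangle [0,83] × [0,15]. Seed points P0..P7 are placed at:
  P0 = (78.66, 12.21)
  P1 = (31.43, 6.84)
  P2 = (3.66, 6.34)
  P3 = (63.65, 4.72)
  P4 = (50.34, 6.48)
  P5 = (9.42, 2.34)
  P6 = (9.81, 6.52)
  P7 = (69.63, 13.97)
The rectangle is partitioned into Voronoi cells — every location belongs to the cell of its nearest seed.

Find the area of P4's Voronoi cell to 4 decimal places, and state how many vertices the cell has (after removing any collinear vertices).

1. box [0,83]×[0,15]: [(0, 0) (83, 0) (83, 15) (0, 15)]
2. ⊥bis P4·P0 via (64.5,9.345): [(0, 0) (66.3908, 0) (63.3558, 15) (0, 15)]  |A|=973.0995
3. ⊥bis P4·P1 via (40.885,6.66): [(40.7582, 0) (66.3908, 0) (63.3558, 15) (41.0438, 15)]  |A|=359.5846
4. ⊥bis P4·P2 via (27,6.41): [(40.7582, 0) (66.3908, 0) (63.3558, 15) (41.0438, 15)]  |A|=359.5846
5. ⊥bis P4·P3 via (56.995,5.6): [(40.7582, 0) (56.2545, 0) (58.238, 15) (41.0438, 15)]  |A|=245.1787
6. ⊥bis P4·P5 via (29.88,4.41): [(40.7582, 0) (56.2545, 0) (58.238, 15) (41.0438, 15)]  |A|=245.1787
7. ⊥bis P4·P6 via (30.075,6.5): [(40.7582, 0) (56.2545, 0) (58.238, 15) (41.0438, 15)]  |A|=245.1787
8. ⊥bis P4·P7 via (59.985,10.225): [(40.7582, 0) (56.2545, 0) (58.2108, 14.7944) (58.1309, 15) (41.0438, 15)]  |A|=245.1677
9. canonical 5-gon: [(40.7582, 0) (56.2545, 0) (58.2108, 14.7944) (58.1309, 15) (41.0438, 15)]
10. shoelace: 245.1677

Area of P4's cell: 245.1677 (5 vertices)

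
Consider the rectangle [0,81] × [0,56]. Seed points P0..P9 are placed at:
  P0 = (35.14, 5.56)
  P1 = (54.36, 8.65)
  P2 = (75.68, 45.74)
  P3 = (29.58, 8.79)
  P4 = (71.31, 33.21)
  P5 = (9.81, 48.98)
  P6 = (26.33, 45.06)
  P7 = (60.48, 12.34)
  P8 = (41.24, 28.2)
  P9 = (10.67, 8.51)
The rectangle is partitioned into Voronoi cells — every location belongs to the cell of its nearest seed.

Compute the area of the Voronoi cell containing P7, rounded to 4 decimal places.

1. box [0,81]×[0,56]: [(0, 0) (81, 0) (81, 56) (0, 56)]
2. ⊥bis P7·P0 via (47.81,8.95): [(50.2047, 0) (81, 0) (81, 56) (35.2212, 56)]  |A|=2144.0743
3. ⊥bis P7·P1 via (57.42,10.495): [(39.4001, 40.3816) (63.7479, 0) (81, 0) (81, 56) (35.2212, 56)]  |A|=1870.626
4. ⊥bis P7·P2 via (68.08,29.04): [(38.8791, 42.329) (39.4001, 40.3816) (63.7479, 0) (81, 0) (81, 23.1602)]  |A|=866.0857
5. ⊥bis P7·P3 via (45.03,10.565): [(41.5187, 41.1278) (42.1234, 35.865) (63.7479, 0) (81, 0) (81, 23.1602)]  |A|=858.028
6. ⊥bis P7·P4 via (65.895,22.775): [(42.7853, 34.7673) (63.7479, 0) (81, 0) (81, 14.9366)]  |A|=585.3042
7. ⊥bis P7·P5 via (35.145,30.66): [(42.7853, 34.7673) (63.7479, 0) (81, 0) (81, 14.9366)]  |A|=585.3042
8. ⊥bis P7·P6 via (43.405,28.7): [(47.0819, 32.5376) (45.2699, 30.6464) (63.7479, 0) (81, 0) (81, 14.9366)]  |A|=579.2211
9. ⊥bis P7·P8 via (50.86,20.27): [(56.8108, 27.489) (51.2448, 20.7368) (63.7479, 0) (81, 0) (81, 14.9366)]  |A|=517.6969
10. ⊥bis P7·P9 via (35.575,10.425): [(56.8108, 27.489) (51.2448, 20.7368) (63.7479, 0) (81, 0) (81, 14.9366)]  |A|=517.6969
11. canonical 5-gon: [(56.8108, 27.489) (51.2448, 20.7368) (63.7479, 0) (81, 0) (81, 14.9366)]
12. shoelace: 517.6969

Area of P7's cell: 517.6969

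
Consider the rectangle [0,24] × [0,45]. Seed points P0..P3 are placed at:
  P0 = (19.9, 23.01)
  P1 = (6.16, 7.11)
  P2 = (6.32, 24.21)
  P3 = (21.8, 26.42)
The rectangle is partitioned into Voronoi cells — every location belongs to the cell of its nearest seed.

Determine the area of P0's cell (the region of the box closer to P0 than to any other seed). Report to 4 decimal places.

1. box [0,24]×[0,45]: [(0, 0) (24, 0) (24, 45) (0, 45)]
2. ⊥bis P0·P1 via (13.03,15.06): [(0, 26.3199) (24, 5.5803) (24, 45) (0, 45)]  |A|=697.1982
3. ⊥bis P0·P2 via (13.11,23.61): [(12.4024, 15.6023) (24, 5.5803) (24, 45) (15.0001, 45)]  |A|=360.8747
4. ⊥bis P0·P3 via (20.85,24.715): [(13.5663, 28.7734) (12.4024, 15.6023) (24, 5.5803) (24, 22.9599)]  |A|=172.8755
5. canonical 4-gon: [(13.5663, 28.7734) (12.4024, 15.6023) (24, 5.5803) (24, 22.9599)]
6. shoelace: 172.8755

Area of P0's cell: 172.8755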